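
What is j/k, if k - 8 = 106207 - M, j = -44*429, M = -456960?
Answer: -6292/187725 ≈ -0.033517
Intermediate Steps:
j = -18876
k = 563175 (k = 8 + (106207 - 1*(-456960)) = 8 + (106207 + 456960) = 8 + 563167 = 563175)
j/k = -18876/563175 = -18876*1/563175 = -6292/187725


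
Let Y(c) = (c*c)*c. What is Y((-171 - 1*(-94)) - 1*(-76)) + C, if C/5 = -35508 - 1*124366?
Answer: -799371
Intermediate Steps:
Y(c) = c³ (Y(c) = c²*c = c³)
C = -799370 (C = 5*(-35508 - 1*124366) = 5*(-35508 - 124366) = 5*(-159874) = -799370)
Y((-171 - 1*(-94)) - 1*(-76)) + C = ((-171 - 1*(-94)) - 1*(-76))³ - 799370 = ((-171 + 94) + 76)³ - 799370 = (-77 + 76)³ - 799370 = (-1)³ - 799370 = -1 - 799370 = -799371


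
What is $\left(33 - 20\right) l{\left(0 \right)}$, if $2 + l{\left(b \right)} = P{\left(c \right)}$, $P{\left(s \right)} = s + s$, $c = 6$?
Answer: $130$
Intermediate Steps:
$P{\left(s \right)} = 2 s$
$l{\left(b \right)} = 10$ ($l{\left(b \right)} = -2 + 2 \cdot 6 = -2 + 12 = 10$)
$\left(33 - 20\right) l{\left(0 \right)} = \left(33 - 20\right) 10 = 13 \cdot 10 = 130$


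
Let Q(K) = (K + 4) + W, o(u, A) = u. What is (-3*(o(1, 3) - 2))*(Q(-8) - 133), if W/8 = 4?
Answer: -315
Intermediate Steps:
W = 32 (W = 8*4 = 32)
Q(K) = 36 + K (Q(K) = (K + 4) + 32 = (4 + K) + 32 = 36 + K)
(-3*(o(1, 3) - 2))*(Q(-8) - 133) = (-3*(1 - 2))*((36 - 8) - 133) = (-3*(-1))*(28 - 133) = 3*(-105) = -315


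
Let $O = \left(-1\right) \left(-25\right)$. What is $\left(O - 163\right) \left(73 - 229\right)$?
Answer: $21528$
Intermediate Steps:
$O = 25$
$\left(O - 163\right) \left(73 - 229\right) = \left(25 - 163\right) \left(73 - 229\right) = \left(-138\right) \left(-156\right) = 21528$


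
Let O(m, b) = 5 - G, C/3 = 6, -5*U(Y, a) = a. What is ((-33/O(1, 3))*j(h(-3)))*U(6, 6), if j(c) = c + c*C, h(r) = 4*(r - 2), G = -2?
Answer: -15048/7 ≈ -2149.7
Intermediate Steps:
U(Y, a) = -a/5
C = 18 (C = 3*6 = 18)
O(m, b) = 7 (O(m, b) = 5 - 1*(-2) = 5 + 2 = 7)
h(r) = -8 + 4*r (h(r) = 4*(-2 + r) = -8 + 4*r)
j(c) = 19*c (j(c) = c + c*18 = c + 18*c = 19*c)
((-33/O(1, 3))*j(h(-3)))*U(6, 6) = ((-33/7)*(19*(-8 + 4*(-3))))*(-⅕*6) = ((-33*⅐)*(19*(-8 - 12)))*(-6/5) = -627*(-20)/7*(-6/5) = -33/7*(-380)*(-6/5) = (12540/7)*(-6/5) = -15048/7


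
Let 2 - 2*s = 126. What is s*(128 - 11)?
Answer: -7254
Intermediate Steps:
s = -62 (s = 1 - 1/2*126 = 1 - 63 = -62)
s*(128 - 11) = -62*(128 - 11) = -62*117 = -7254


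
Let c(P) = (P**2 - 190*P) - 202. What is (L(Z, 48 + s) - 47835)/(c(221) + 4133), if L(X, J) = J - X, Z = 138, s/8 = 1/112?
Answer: -670949/150948 ≈ -4.4449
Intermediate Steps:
s = 1/14 (s = 8/112 = 8*(1/112) = 1/14 ≈ 0.071429)
c(P) = -202 + P**2 - 190*P
(L(Z, 48 + s) - 47835)/(c(221) + 4133) = (((48 + 1/14) - 1*138) - 47835)/((-202 + 221**2 - 190*221) + 4133) = ((673/14 - 138) - 47835)/((-202 + 48841 - 41990) + 4133) = (-1259/14 - 47835)/(6649 + 4133) = -670949/14/10782 = -670949/14*1/10782 = -670949/150948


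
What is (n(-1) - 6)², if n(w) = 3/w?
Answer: 81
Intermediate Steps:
(n(-1) - 6)² = (3/(-1) - 6)² = (3*(-1) - 6)² = (-3 - 6)² = (-9)² = 81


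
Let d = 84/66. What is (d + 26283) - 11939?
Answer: 157798/11 ≈ 14345.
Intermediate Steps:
d = 14/11 (d = (1/66)*84 = 14/11 ≈ 1.2727)
(d + 26283) - 11939 = (14/11 + 26283) - 11939 = 289127/11 - 11939 = 157798/11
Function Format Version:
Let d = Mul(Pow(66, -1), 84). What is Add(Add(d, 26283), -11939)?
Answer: Rational(157798, 11) ≈ 14345.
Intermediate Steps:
d = Rational(14, 11) (d = Mul(Rational(1, 66), 84) = Rational(14, 11) ≈ 1.2727)
Add(Add(d, 26283), -11939) = Add(Add(Rational(14, 11), 26283), -11939) = Add(Rational(289127, 11), -11939) = Rational(157798, 11)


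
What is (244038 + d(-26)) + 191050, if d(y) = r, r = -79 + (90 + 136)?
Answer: 435235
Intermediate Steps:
r = 147 (r = -79 + 226 = 147)
d(y) = 147
(244038 + d(-26)) + 191050 = (244038 + 147) + 191050 = 244185 + 191050 = 435235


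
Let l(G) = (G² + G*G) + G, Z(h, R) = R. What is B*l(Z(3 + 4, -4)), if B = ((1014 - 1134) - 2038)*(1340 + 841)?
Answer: -131784744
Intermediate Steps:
l(G) = G + 2*G² (l(G) = (G² + G²) + G = 2*G² + G = G + 2*G²)
B = -4706598 (B = (-120 - 2038)*2181 = -2158*2181 = -4706598)
B*l(Z(3 + 4, -4)) = -(-18826392)*(1 + 2*(-4)) = -(-18826392)*(1 - 8) = -(-18826392)*(-7) = -4706598*28 = -131784744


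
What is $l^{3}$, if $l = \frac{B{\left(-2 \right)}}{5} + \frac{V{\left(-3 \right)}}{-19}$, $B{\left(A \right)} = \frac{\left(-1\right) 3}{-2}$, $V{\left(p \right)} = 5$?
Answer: $\frac{343}{6859000} \approx 5.0007 \cdot 10^{-5}$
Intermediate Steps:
$B{\left(A \right)} = \frac{3}{2}$ ($B{\left(A \right)} = \left(-3\right) \left(- \frac{1}{2}\right) = \frac{3}{2}$)
$l = \frac{7}{190}$ ($l = \frac{3}{2 \cdot 5} + \frac{5}{-19} = \frac{3}{2} \cdot \frac{1}{5} + 5 \left(- \frac{1}{19}\right) = \frac{3}{10} - \frac{5}{19} = \frac{7}{190} \approx 0.036842$)
$l^{3} = \left(\frac{7}{190}\right)^{3} = \frac{343}{6859000}$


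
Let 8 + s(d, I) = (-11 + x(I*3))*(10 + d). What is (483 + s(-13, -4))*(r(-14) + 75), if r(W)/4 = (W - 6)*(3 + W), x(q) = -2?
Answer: 490870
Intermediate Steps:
s(d, I) = -138 - 13*d (s(d, I) = -8 + (-11 - 2)*(10 + d) = -8 - 13*(10 + d) = -8 + (-130 - 13*d) = -138 - 13*d)
r(W) = 4*(-6 + W)*(3 + W) (r(W) = 4*((W - 6)*(3 + W)) = 4*((-6 + W)*(3 + W)) = 4*(-6 + W)*(3 + W))
(483 + s(-13, -4))*(r(-14) + 75) = (483 + (-138 - 13*(-13)))*((-72 - 12*(-14) + 4*(-14)**2) + 75) = (483 + (-138 + 169))*((-72 + 168 + 4*196) + 75) = (483 + 31)*((-72 + 168 + 784) + 75) = 514*(880 + 75) = 514*955 = 490870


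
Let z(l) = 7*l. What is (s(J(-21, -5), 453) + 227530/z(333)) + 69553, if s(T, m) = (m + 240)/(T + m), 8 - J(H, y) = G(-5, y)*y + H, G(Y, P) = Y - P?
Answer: 78257001569/1123542 ≈ 69652.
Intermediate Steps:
J(H, y) = 8 - H - y*(-5 - y) (J(H, y) = 8 - ((-5 - y)*y + H) = 8 - (y*(-5 - y) + H) = 8 - (H + y*(-5 - y)) = 8 + (-H - y*(-5 - y)) = 8 - H - y*(-5 - y))
s(T, m) = (240 + m)/(T + m)
(s(J(-21, -5), 453) + 227530/z(333)) + 69553 = ((240 + 453)/((8 - 1*(-21) - 5*(5 - 5)) + 453) + 227530/((7*333))) + 69553 = (693/((8 + 21 - 5*0) + 453) + 227530/2331) + 69553 = (693/((8 + 21 + 0) + 453) + 227530*(1/2331)) + 69553 = (693/(29 + 453) + 227530/2331) + 69553 = (693/482 + 227530/2331) + 69553 = 111284843/1123542 + 69553 = 78257001569/1123542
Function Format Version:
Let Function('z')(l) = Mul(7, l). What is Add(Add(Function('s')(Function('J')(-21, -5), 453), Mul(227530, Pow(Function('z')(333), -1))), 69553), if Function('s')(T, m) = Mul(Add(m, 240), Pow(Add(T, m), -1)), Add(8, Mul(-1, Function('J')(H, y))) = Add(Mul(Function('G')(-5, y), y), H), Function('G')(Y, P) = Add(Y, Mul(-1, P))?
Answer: Rational(78257001569, 1123542) ≈ 69652.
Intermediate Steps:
Function('J')(H, y) = Add(8, Mul(-1, H), Mul(-1, y, Add(-5, Mul(-1, y)))) (Function('J')(H, y) = Add(8, Mul(-1, Add(Mul(Add(-5, Mul(-1, y)), y), H))) = Add(8, Mul(-1, Add(Mul(y, Add(-5, Mul(-1, y))), H))) = Add(8, Mul(-1, Add(H, Mul(y, Add(-5, Mul(-1, y)))))) = Add(8, Add(Mul(-1, H), Mul(-1, y, Add(-5, Mul(-1, y))))) = Add(8, Mul(-1, H), Mul(-1, y, Add(-5, Mul(-1, y)))))
Function('s')(T, m) = Mul(Pow(Add(T, m), -1), Add(240, m)) (Function('s')(T, m) = Mul(Add(240, m), Pow(Add(T, m), -1)) = Mul(Pow(Add(T, m), -1), Add(240, m)))
Add(Add(Function('s')(Function('J')(-21, -5), 453), Mul(227530, Pow(Function('z')(333), -1))), 69553) = Add(Add(Mul(Pow(Add(Add(8, Mul(-1, -21), Mul(-5, Add(5, -5))), 453), -1), Add(240, 453)), Mul(227530, Pow(Mul(7, 333), -1))), 69553) = Add(Add(Mul(Pow(Add(Add(8, 21, Mul(-5, 0)), 453), -1), 693), Mul(227530, Pow(2331, -1))), 69553) = Add(Add(Mul(Pow(Add(Add(8, 21, 0), 453), -1), 693), Mul(227530, Rational(1, 2331))), 69553) = Add(Add(Mul(Pow(Add(29, 453), -1), 693), Rational(227530, 2331)), 69553) = Add(Add(Mul(Pow(482, -1), 693), Rational(227530, 2331)), 69553) = Add(Add(Mul(Rational(1, 482), 693), Rational(227530, 2331)), 69553) = Add(Add(Rational(693, 482), Rational(227530, 2331)), 69553) = Add(Rational(111284843, 1123542), 69553) = Rational(78257001569, 1123542)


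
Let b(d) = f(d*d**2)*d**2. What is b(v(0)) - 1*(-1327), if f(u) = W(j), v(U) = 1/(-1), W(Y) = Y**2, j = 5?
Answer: 1352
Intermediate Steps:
v(U) = -1
f(u) = 25 (f(u) = 5**2 = 25)
b(d) = 25*d**2
b(v(0)) - 1*(-1327) = 25*(-1)**2 - 1*(-1327) = 25*1 + 1327 = 25 + 1327 = 1352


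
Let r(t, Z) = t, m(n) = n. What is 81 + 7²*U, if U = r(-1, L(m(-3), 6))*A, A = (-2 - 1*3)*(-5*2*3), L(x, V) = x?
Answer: -7269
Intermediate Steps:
A = 150 (A = (-2 - 3)*(-10*3) = -5*(-30) = 150)
U = -150 (U = -1*150 = -150)
81 + 7²*U = 81 + 7²*(-150) = 81 + 49*(-150) = 81 - 7350 = -7269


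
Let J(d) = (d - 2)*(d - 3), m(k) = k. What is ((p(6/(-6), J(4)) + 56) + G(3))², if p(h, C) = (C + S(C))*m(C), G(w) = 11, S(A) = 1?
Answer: 5329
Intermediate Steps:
J(d) = (-3 + d)*(-2 + d) (J(d) = (-2 + d)*(-3 + d) = (-3 + d)*(-2 + d))
p(h, C) = C*(1 + C) (p(h, C) = (C + 1)*C = (1 + C)*C = C*(1 + C))
((p(6/(-6), J(4)) + 56) + G(3))² = (((6 + 4² - 5*4)*(1 + (6 + 4² - 5*4)) + 56) + 11)² = (((6 + 16 - 20)*(1 + (6 + 16 - 20)) + 56) + 11)² = ((2*(1 + 2) + 56) + 11)² = ((2*3 + 56) + 11)² = ((6 + 56) + 11)² = (62 + 11)² = 73² = 5329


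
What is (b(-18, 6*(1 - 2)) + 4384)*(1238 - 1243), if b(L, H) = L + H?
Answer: -21800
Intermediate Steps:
b(L, H) = H + L
(b(-18, 6*(1 - 2)) + 4384)*(1238 - 1243) = ((6*(1 - 2) - 18) + 4384)*(1238 - 1243) = ((6*(-1) - 18) + 4384)*(-5) = ((-6 - 18) + 4384)*(-5) = (-24 + 4384)*(-5) = 4360*(-5) = -21800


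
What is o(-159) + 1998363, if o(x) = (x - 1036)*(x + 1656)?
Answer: 209448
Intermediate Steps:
o(x) = (-1036 + x)*(1656 + x)
o(-159) + 1998363 = (-1715616 + (-159)**2 + 620*(-159)) + 1998363 = (-1715616 + 25281 - 98580) + 1998363 = -1788915 + 1998363 = 209448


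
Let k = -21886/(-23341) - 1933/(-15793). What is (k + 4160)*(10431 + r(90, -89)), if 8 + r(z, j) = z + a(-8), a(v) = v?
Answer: 947840395343215/21683789 ≈ 4.3712e+7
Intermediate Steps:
r(z, j) = -16 + z (r(z, j) = -8 + (z - 8) = -8 + (-8 + z) = -16 + z)
k = 22986103/21683789 (k = -21886*(-1/23341) - 1933*(-1/15793) = 21886/23341 + 1933/15793 = 22986103/21683789 ≈ 1.0601)
(k + 4160)*(10431 + r(90, -89)) = (22986103/21683789 + 4160)*(10431 + (-16 + 90)) = 90227548343*(10431 + 74)/21683789 = (90227548343/21683789)*10505 = 947840395343215/21683789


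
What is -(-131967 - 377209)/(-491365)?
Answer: -509176/491365 ≈ -1.0362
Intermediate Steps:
-(-131967 - 377209)/(-491365) = -1*(-509176)*(-1/491365) = 509176*(-1/491365) = -509176/491365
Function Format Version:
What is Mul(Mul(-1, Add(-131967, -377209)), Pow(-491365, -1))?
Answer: Rational(-509176, 491365) ≈ -1.0362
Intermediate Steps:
Mul(Mul(-1, Add(-131967, -377209)), Pow(-491365, -1)) = Mul(Mul(-1, -509176), Rational(-1, 491365)) = Mul(509176, Rational(-1, 491365)) = Rational(-509176, 491365)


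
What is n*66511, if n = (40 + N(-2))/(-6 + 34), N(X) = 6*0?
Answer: 665110/7 ≈ 95016.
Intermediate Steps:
N(X) = 0
n = 10/7 (n = (40 + 0)/(-6 + 34) = 40/28 = 40*(1/28) = 10/7 ≈ 1.4286)
n*66511 = (10/7)*66511 = 665110/7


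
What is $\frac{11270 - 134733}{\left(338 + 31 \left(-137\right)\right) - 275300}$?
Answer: $\frac{123463}{279209} \approx 0.44219$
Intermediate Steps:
$\frac{11270 - 134733}{\left(338 + 31 \left(-137\right)\right) - 275300} = - \frac{123463}{\left(338 - 4247\right) - 275300} = - \frac{123463}{-3909 - 275300} = - \frac{123463}{-279209} = \left(-123463\right) \left(- \frac{1}{279209}\right) = \frac{123463}{279209}$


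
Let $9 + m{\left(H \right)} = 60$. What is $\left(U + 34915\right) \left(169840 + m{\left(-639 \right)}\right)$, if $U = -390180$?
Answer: $-60356326115$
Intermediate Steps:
$m{\left(H \right)} = 51$ ($m{\left(H \right)} = -9 + 60 = 51$)
$\left(U + 34915\right) \left(169840 + m{\left(-639 \right)}\right) = \left(-390180 + 34915\right) \left(169840 + 51\right) = \left(-355265\right) 169891 = -60356326115$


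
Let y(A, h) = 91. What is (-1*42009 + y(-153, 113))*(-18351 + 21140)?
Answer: -116909302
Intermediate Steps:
(-1*42009 + y(-153, 113))*(-18351 + 21140) = (-1*42009 + 91)*(-18351 + 21140) = (-42009 + 91)*2789 = -41918*2789 = -116909302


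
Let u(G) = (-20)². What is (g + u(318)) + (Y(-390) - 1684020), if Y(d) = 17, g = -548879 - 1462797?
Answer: -3695279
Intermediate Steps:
g = -2011676
u(G) = 400
(g + u(318)) + (Y(-390) - 1684020) = (-2011676 + 400) + (17 - 1684020) = -2011276 - 1684003 = -3695279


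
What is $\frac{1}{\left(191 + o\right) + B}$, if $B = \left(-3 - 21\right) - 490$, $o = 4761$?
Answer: $\frac{1}{4438} \approx 0.00022533$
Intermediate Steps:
$B = -514$ ($B = -24 - 490 = -514$)
$\frac{1}{\left(191 + o\right) + B} = \frac{1}{\left(191 + 4761\right) - 514} = \frac{1}{4952 - 514} = \frac{1}{4438}$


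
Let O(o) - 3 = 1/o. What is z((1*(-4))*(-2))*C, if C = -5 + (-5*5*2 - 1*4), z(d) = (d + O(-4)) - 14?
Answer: 767/4 ≈ 191.75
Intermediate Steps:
O(o) = 3 + 1/o
z(d) = -45/4 + d (z(d) = (d + (3 + 1/(-4))) - 14 = (d + (3 - 1/4)) - 14 = (d + 11/4) - 14 = (11/4 + d) - 14 = -45/4 + d)
C = -59 (C = -5 + (-25*2 - 4) = -5 + (-50 - 4) = -5 - 54 = -59)
z((1*(-4))*(-2))*C = (-45/4 + (1*(-4))*(-2))*(-59) = (-45/4 - 4*(-2))*(-59) = (-45/4 + 8)*(-59) = -13/4*(-59) = 767/4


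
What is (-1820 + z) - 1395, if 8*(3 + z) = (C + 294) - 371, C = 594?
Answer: -25227/8 ≈ -3153.4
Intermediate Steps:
z = 493/8 (z = -3 + ((594 + 294) - 371)/8 = -3 + (888 - 371)/8 = -3 + (1/8)*517 = -3 + 517/8 = 493/8 ≈ 61.625)
(-1820 + z) - 1395 = (-1820 + 493/8) - 1395 = -14067/8 - 1395 = -25227/8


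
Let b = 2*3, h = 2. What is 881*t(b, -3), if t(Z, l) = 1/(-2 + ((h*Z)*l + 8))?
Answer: -881/30 ≈ -29.367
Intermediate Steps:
b = 6
t(Z, l) = 1/(6 + 2*Z*l) (t(Z, l) = 1/(-2 + ((2*Z)*l + 8)) = 1/(-2 + (2*Z*l + 8)) = 1/(-2 + (8 + 2*Z*l)) = 1/(6 + 2*Z*l))
881*t(b, -3) = 881*(1/(2*(3 + 6*(-3)))) = 881*(1/(2*(3 - 18))) = 881*((½)/(-15)) = 881*((½)*(-1/15)) = 881*(-1/30) = -881/30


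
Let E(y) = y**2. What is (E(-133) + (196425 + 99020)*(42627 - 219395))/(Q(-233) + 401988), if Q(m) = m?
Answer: -52225204071/401755 ≈ -1.2999e+5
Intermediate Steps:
(E(-133) + (196425 + 99020)*(42627 - 219395))/(Q(-233) + 401988) = ((-133)**2 + (196425 + 99020)*(42627 - 219395))/(-233 + 401988) = (17689 + 295445*(-176768))/401755 = (17689 - 52225221760)*(1/401755) = -52225204071*1/401755 = -52225204071/401755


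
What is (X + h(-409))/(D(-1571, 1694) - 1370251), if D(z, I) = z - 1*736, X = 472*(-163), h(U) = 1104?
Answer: 37916/686279 ≈ 0.055249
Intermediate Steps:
X = -76936
D(z, I) = -736 + z (D(z, I) = z - 736 = -736 + z)
(X + h(-409))/(D(-1571, 1694) - 1370251) = (-76936 + 1104)/((-736 - 1571) - 1370251) = -75832/(-2307 - 1370251) = -75832/(-1372558) = -75832*(-1/1372558) = 37916/686279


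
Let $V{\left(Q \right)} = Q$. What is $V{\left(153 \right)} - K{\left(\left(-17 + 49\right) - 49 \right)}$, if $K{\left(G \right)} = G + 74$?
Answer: $96$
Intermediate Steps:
$K{\left(G \right)} = 74 + G$
$V{\left(153 \right)} - K{\left(\left(-17 + 49\right) - 49 \right)} = 153 - \left(74 + \left(\left(-17 + 49\right) - 49\right)\right) = 153 - \left(74 + \left(32 - 49\right)\right) = 153 - \left(74 - 17\right) = 153 - 57 = 96$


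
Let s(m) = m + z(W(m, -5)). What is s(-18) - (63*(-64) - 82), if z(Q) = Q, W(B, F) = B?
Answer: 4078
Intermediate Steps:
s(m) = 2*m (s(m) = m + m = 2*m)
s(-18) - (63*(-64) - 82) = 2*(-18) - (63*(-64) - 82) = -36 - (-4032 - 82) = -36 - 1*(-4114) = -36 + 4114 = 4078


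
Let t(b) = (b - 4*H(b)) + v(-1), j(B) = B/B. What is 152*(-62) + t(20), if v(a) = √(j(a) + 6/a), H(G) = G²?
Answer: -11004 + I*√5 ≈ -11004.0 + 2.2361*I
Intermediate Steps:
j(B) = 1
v(a) = √(1 + 6/a)
t(b) = b - 4*b² + I*√5 (t(b) = (b - 4*b²) + √((6 - 1)/(-1)) = (b - 4*b²) + √(-1*5) = (b - 4*b²) + √(-5) = (b - 4*b²) + I*√5 = b - 4*b² + I*√5)
152*(-62) + t(20) = 152*(-62) + (20 - 4*20² + I*√5) = -9424 + (20 - 4*400 + I*√5) = -9424 + (20 - 1600 + I*√5) = -9424 + (-1580 + I*√5) = -11004 + I*√5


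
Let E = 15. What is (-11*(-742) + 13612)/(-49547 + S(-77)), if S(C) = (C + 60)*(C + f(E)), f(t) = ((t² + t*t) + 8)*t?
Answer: -10887/82514 ≈ -0.13194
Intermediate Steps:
f(t) = t*(8 + 2*t²) (f(t) = ((t² + t²) + 8)*t = (2*t² + 8)*t = (8 + 2*t²)*t = t*(8 + 2*t²))
S(C) = (60 + C)*(6870 + C) (S(C) = (C + 60)*(C + 2*15*(4 + 15²)) = (60 + C)*(C + 2*15*(4 + 225)) = (60 + C)*(C + 2*15*229) = (60 + C)*(C + 6870) = (60 + C)*(6870 + C))
(-11*(-742) + 13612)/(-49547 + S(-77)) = (-11*(-742) + 13612)/(-49547 + (412200 + (-77)² + 6930*(-77))) = (8162 + 13612)/(-49547 + (412200 + 5929 - 533610)) = 21774/(-49547 - 115481) = 21774/(-165028) = 21774*(-1/165028) = -10887/82514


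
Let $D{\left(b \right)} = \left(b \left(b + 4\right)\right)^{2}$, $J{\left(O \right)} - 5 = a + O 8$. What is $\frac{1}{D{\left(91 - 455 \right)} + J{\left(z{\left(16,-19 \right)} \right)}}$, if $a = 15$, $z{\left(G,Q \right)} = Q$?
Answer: $\frac{1}{17171481468} \approx 5.8236 \cdot 10^{-11}$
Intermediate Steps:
$J{\left(O \right)} = 20 + 8 O$ ($J{\left(O \right)} = 5 + \left(15 + O 8\right) = 5 + \left(15 + 8 O\right) = 20 + 8 O$)
$D{\left(b \right)} = b^{2} \left(4 + b\right)^{2}$ ($D{\left(b \right)} = \left(b \left(4 + b\right)\right)^{2} = b^{2} \left(4 + b\right)^{2}$)
$\frac{1}{D{\left(91 - 455 \right)} + J{\left(z{\left(16,-19 \right)} \right)}} = \frac{1}{\left(91 - 455\right)^{2} \left(4 + \left(91 - 455\right)\right)^{2} + \left(20 + 8 \left(-19\right)\right)} = \frac{1}{\left(91 - 455\right)^{2} \left(4 + \left(91 - 455\right)\right)^{2} + \left(20 - 152\right)} = \frac{1}{\left(-364\right)^{2} \left(4 - 364\right)^{2} - 132} = \frac{1}{132496 \left(-360\right)^{2} - 132} = \frac{1}{132496 \cdot 129600 - 132} = \frac{1}{17171481600 - 132} = \frac{1}{17171481468}$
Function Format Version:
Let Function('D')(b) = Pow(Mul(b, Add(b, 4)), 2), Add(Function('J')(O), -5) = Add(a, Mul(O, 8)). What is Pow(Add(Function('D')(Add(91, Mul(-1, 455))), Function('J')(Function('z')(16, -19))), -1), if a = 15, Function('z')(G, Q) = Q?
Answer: Rational(1, 17171481468) ≈ 5.8236e-11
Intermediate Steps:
Function('J')(O) = Add(20, Mul(8, O)) (Function('J')(O) = Add(5, Add(15, Mul(O, 8))) = Add(5, Add(15, Mul(8, O))) = Add(20, Mul(8, O)))
Function('D')(b) = Mul(Pow(b, 2), Pow(Add(4, b), 2)) (Function('D')(b) = Pow(Mul(b, Add(4, b)), 2) = Mul(Pow(b, 2), Pow(Add(4, b), 2)))
Pow(Add(Function('D')(Add(91, Mul(-1, 455))), Function('J')(Function('z')(16, -19))), -1) = Pow(Add(Mul(Pow(Add(91, Mul(-1, 455)), 2), Pow(Add(4, Add(91, Mul(-1, 455))), 2)), Add(20, Mul(8, -19))), -1) = Pow(Add(Mul(Pow(Add(91, -455), 2), Pow(Add(4, Add(91, -455)), 2)), Add(20, -152)), -1) = Pow(Add(Mul(Pow(-364, 2), Pow(Add(4, -364), 2)), -132), -1) = Pow(Add(Mul(132496, Pow(-360, 2)), -132), -1) = Pow(Add(Mul(132496, 129600), -132), -1) = Pow(Add(17171481600, -132), -1) = Pow(17171481468, -1) = Rational(1, 17171481468)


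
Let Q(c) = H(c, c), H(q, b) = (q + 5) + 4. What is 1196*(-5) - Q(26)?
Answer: -6015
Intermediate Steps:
H(q, b) = 9 + q (H(q, b) = (5 + q) + 4 = 9 + q)
Q(c) = 9 + c
1196*(-5) - Q(26) = 1196*(-5) - (9 + 26) = -5980 - 1*35 = -5980 - 35 = -6015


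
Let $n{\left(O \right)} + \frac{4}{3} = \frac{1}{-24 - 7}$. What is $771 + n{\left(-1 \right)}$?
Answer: $\frac{71576}{93} \approx 769.63$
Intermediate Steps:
$n{\left(O \right)} = - \frac{127}{93}$ ($n{\left(O \right)} = - \frac{4}{3} + \frac{1}{-24 - 7} = - \frac{4}{3} + \frac{1}{-31} = - \frac{4}{3} - \frac{1}{31} = - \frac{127}{93}$)
$771 + n{\left(-1 \right)} = 771 - \frac{127}{93} = \frac{71576}{93}$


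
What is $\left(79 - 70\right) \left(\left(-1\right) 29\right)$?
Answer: $-261$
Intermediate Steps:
$\left(79 - 70\right) \left(\left(-1\right) 29\right) = 9 \left(-29\right) = -261$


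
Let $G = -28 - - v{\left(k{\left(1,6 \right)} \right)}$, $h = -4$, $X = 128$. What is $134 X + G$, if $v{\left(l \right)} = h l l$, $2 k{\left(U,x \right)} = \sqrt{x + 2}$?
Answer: $17116$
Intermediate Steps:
$k{\left(U,x \right)} = \frac{\sqrt{2 + x}}{2}$ ($k{\left(U,x \right)} = \frac{\sqrt{x + 2}}{2} = \frac{\sqrt{2 + x}}{2}$)
$v{\left(l \right)} = - 4 l^{2}$ ($v{\left(l \right)} = - 4 l l = - 4 l^{2}$)
$G = -36$ ($G = -28 - - \left(-4\right) \left(\frac{\sqrt{2 + 6}}{2}\right)^{2} = -28 - - \left(-4\right) \left(\frac{\sqrt{8}}{2}\right)^{2} = -28 - - \left(-4\right) \left(\frac{2 \sqrt{2}}{2}\right)^{2} = -28 - - \left(-4\right) \left(\sqrt{2}\right)^{2} = -28 - - \left(-4\right) 2 = -28 - \left(-1\right) \left(-8\right) = -28 - 8 = -36$)
$134 X + G = 134 \cdot 128 - 36 = 17152 - 36 = 17116$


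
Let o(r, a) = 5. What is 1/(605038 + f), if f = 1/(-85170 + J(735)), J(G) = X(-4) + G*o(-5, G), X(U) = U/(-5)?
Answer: 407471/246535438893 ≈ 1.6528e-6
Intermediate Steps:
X(U) = -U/5 (X(U) = U*(-⅕) = -U/5)
J(G) = ⅘ + 5*G (J(G) = -⅕*(-4) + G*5 = ⅘ + 5*G)
f = -5/407471 (f = 1/(-85170 + (⅘ + 5*735)) = 1/(-85170 + (⅘ + 3675)) = 1/(-85170 + 18379/5) = 1/(-407471/5) = -5/407471 ≈ -1.2271e-5)
1/(605038 + f) = 1/(605038 - 5/407471) = 1/(246535438893/407471) = 407471/246535438893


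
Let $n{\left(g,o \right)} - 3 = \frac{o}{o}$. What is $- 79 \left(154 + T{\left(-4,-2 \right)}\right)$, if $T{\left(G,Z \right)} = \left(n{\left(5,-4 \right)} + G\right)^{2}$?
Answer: $-12166$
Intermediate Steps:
$n{\left(g,o \right)} = 4$ ($n{\left(g,o \right)} = 3 + \frac{o}{o} = 3 + 1 = 4$)
$T{\left(G,Z \right)} = \left(4 + G\right)^{2}$
$- 79 \left(154 + T{\left(-4,-2 \right)}\right) = - 79 \left(154 + \left(4 - 4\right)^{2}\right) = - 79 \left(154 + 0^{2}\right) = - 79 \left(154 + 0\right) = \left(-79\right) 154 = -12166$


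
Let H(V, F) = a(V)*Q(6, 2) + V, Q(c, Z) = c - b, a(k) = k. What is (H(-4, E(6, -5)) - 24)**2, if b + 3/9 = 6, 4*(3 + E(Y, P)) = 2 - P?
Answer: 7744/9 ≈ 860.44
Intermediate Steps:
E(Y, P) = -5/2 - P/4 (E(Y, P) = -3 + (2 - P)/4 = -3 + (1/2 - P/4) = -5/2 - P/4)
b = 17/3 (b = -1/3 + 6 = 17/3 ≈ 5.6667)
Q(c, Z) = -17/3 + c (Q(c, Z) = c - 1*17/3 = c - 17/3 = -17/3 + c)
H(V, F) = 4*V/3 (H(V, F) = V*(-17/3 + 6) + V = V*(1/3) + V = V/3 + V = 4*V/3)
(H(-4, E(6, -5)) - 24)**2 = ((4/3)*(-4) - 24)**2 = (-16/3 - 24)**2 = (-88/3)**2 = 7744/9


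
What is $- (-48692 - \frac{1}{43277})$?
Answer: $\frac{2107243685}{43277} \approx 48692.0$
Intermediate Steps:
$- (-48692 - \frac{1}{43277}) = \left(-1\right) \left(- \frac{2107243685}{43277}\right) = \frac{2107243685}{43277}$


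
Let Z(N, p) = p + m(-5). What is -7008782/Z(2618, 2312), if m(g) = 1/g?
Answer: -35043910/11559 ≈ -3031.7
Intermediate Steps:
Z(N, p) = -⅕ + p (Z(N, p) = p + 1/(-5) = p - ⅕ = -⅕ + p)
-7008782/Z(2618, 2312) = -7008782/(-⅕ + 2312) = -7008782/11559/5 = -7008782*5/11559 = -35043910/11559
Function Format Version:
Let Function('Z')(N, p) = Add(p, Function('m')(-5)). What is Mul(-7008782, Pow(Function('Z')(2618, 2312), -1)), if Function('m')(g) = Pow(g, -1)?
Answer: Rational(-35043910, 11559) ≈ -3031.7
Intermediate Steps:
Function('Z')(N, p) = Add(Rational(-1, 5), p) (Function('Z')(N, p) = Add(p, Pow(-5, -1)) = Add(p, Rational(-1, 5)) = Add(Rational(-1, 5), p))
Mul(-7008782, Pow(Function('Z')(2618, 2312), -1)) = Mul(-7008782, Pow(Add(Rational(-1, 5), 2312), -1)) = Mul(-7008782, Pow(Rational(11559, 5), -1)) = Mul(-7008782, Rational(5, 11559)) = Rational(-35043910, 11559)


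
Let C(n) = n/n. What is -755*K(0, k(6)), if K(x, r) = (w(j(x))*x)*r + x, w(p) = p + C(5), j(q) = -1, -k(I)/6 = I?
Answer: 0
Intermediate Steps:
k(I) = -6*I
C(n) = 1
w(p) = 1 + p (w(p) = p + 1 = 1 + p)
K(x, r) = x (K(x, r) = ((1 - 1)*x)*r + x = (0*x)*r + x = 0*r + x = 0 + x = x)
-755*K(0, k(6)) = -755*0 = 0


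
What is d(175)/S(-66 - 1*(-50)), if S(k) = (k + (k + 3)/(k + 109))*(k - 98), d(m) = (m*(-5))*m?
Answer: -4746875/57038 ≈ -83.223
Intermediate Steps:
d(m) = -5*m² (d(m) = (-5*m)*m = -5*m²)
S(k) = (-98 + k)*(k + (3 + k)/(109 + k)) (S(k) = (k + (3 + k)/(109 + k))*(-98 + k) = (-98 + k)*(k + (3 + k)/(109 + k)))
d(175)/S(-66 - 1*(-50)) = (-5*175²)/(((-294 + (-66 - 1*(-50))³ - 10777*(-66 - 1*(-50)) + 12*(-66 - 1*(-50))²)/(109 + (-66 - 1*(-50))))) = (-5*30625)/(((-294 + (-66 + 50)³ - 10777*(-66 + 50) + 12*(-66 + 50)²)/(109 + (-66 + 50)))) = -153125*(109 - 16)/(-294 + (-16)³ - 10777*(-16) + 12*(-16)²) = -153125*93/(-294 - 4096 + 172432 + 12*256) = -153125*93/(-294 - 4096 + 172432 + 3072) = -153125/((1/93)*171114) = -153125/57038/31 = -153125*31/57038 = -4746875/57038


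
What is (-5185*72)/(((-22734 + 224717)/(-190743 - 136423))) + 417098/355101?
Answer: 43371272093028454/71724365283 ≈ 6.0469e+5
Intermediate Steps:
(-5185*72)/(((-22734 + 224717)/(-190743 - 136423))) + 417098/355101 = -373320/(201983/(-327166)) + 417098*(1/355101) = -373320/(201983*(-1/327166)) + 417098/355101 = -373320/(-201983/327166) + 417098/355101 = -373320*(-327166/201983) + 417098/355101 = 122137611120/201983 + 417098/355101 = 43371272093028454/71724365283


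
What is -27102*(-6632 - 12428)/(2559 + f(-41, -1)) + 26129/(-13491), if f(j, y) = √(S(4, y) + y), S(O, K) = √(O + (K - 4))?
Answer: 23356358479665578818207/115705875851969715 - 676542168333168*√(-1 + I)/8576523300865 + 264377516616*I/8576523300865 - 103312824*I*√(-1 + I)/8576523300865 ≈ 2.0182e+5 - 86.637*I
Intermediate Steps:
S(O, K) = √(-4 + K + O) (S(O, K) = √(O + (-4 + K)) = √(-4 + K + O))
f(j, y) = √(y + √y) (f(j, y) = √(√(-4 + y + 4) + y) = √(√y + y) = √(y + √y))
-27102*(-6632 - 12428)/(2559 + f(-41, -1)) + 26129/(-13491) = -27102*(-6632 - 12428)/(2559 + √(-1 + √(-1))) + 26129/(-13491) = -27102*(-19060/(2559 + √(-1 + I))) + 26129*(-1/13491) = -27102*(-19060/(2559 + √(-1 + I))) - 26129/13491 = -27102/(-2559/19060 - √(-1 + I)/19060) - 26129/13491 = -26129/13491 - 27102/(-2559/19060 - √(-1 + I)/19060)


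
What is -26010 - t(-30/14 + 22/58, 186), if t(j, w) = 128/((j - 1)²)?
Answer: -8191167962/314721 ≈ -26027.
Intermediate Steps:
t(j, w) = 128/(-1 + j)² (t(j, w) = 128/((-1 + j)²) = 128/(-1 + j)²)
-26010 - t(-30/14 + 22/58, 186) = -26010 - 128/(-1 + (-30/14 + 22/58))² = -26010 - 128/(-1 + (-30*1/14 + 22*(1/58)))² = -26010 - 128/(-1 + (-15/7 + 11/29))² = -26010 - 128/(-1 - 358/203)² = -26010 - 128/(-561/203)² = -26010 - 128*41209/314721 = -26010 - 1*5274752/314721 = -26010 - 5274752/314721 = -8191167962/314721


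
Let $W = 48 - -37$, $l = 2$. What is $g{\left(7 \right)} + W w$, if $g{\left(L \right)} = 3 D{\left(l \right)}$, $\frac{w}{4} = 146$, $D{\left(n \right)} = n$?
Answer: $49646$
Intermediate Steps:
$w = 584$ ($w = 4 \cdot 146 = 584$)
$g{\left(L \right)} = 6$ ($g{\left(L \right)} = 3 \cdot 2 = 6$)
$W = 85$ ($W = 48 + 37 = 85$)
$g{\left(7 \right)} + W w = 6 + 85 \cdot 584 = 6 + 49640 = 49646$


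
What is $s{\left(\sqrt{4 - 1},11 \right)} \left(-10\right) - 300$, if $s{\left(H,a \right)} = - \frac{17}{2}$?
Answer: $-215$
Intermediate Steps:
$s{\left(H,a \right)} = - \frac{17}{2}$ ($s{\left(H,a \right)} = \left(-17\right) \frac{1}{2} = - \frac{17}{2}$)
$s{\left(\sqrt{4 - 1},11 \right)} \left(-10\right) - 300 = \left(- \frac{17}{2}\right) \left(-10\right) - 300 = 85 - 300 = -215$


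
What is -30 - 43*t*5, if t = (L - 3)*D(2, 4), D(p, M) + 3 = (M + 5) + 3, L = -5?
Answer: 15450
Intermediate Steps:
D(p, M) = 5 + M (D(p, M) = -3 + ((M + 5) + 3) = -3 + ((5 + M) + 3) = -3 + (8 + M) = 5 + M)
t = -72 (t = (-5 - 3)*(5 + 4) = -8*9 = -72)
-30 - 43*t*5 = -30 - (-3096)*5 = -30 - 43*(-360) = -30 + 15480 = 15450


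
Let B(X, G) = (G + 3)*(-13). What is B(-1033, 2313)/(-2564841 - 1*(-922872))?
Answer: 10036/547323 ≈ 0.018337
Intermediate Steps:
B(X, G) = -39 - 13*G (B(X, G) = (3 + G)*(-13) = -39 - 13*G)
B(-1033, 2313)/(-2564841 - 1*(-922872)) = (-39 - 13*2313)/(-2564841 - 1*(-922872)) = (-39 - 30069)/(-2564841 + 922872) = -30108/(-1641969) = -30108*(-1/1641969) = 10036/547323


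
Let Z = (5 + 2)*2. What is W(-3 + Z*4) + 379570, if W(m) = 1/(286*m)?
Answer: 5753522061/15158 ≈ 3.7957e+5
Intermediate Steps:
Z = 14 (Z = 7*2 = 14)
W(m) = 1/(286*m)
W(-3 + Z*4) + 379570 = 1/(286*(-3 + 14*4)) + 379570 = 1/(286*(-3 + 56)) + 379570 = (1/286)/53 + 379570 = (1/286)*(1/53) + 379570 = 1/15158 + 379570 = 5753522061/15158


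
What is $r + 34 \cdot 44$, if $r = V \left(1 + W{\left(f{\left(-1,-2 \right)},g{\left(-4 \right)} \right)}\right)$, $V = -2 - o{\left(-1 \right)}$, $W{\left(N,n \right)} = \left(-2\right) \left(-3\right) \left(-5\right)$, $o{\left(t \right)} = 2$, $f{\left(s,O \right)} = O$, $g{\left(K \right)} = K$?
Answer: $1612$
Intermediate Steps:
$W{\left(N,n \right)} = -30$ ($W{\left(N,n \right)} = 6 \left(-5\right) = -30$)
$V = -4$ ($V = -2 - 2 = -4$)
$r = 116$ ($r = - 4 \left(1 - 30\right) = \left(-4\right) \left(-29\right) = 116$)
$r + 34 \cdot 44 = 116 + 34 \cdot 44 = 116 + 1496 = 1612$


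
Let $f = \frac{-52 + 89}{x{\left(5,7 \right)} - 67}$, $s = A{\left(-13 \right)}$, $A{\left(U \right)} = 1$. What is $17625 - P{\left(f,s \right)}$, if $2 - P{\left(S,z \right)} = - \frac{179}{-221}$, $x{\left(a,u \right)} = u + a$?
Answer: $\frac{3894862}{221} \approx 17624.0$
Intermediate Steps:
$x{\left(a,u \right)} = a + u$
$s = 1$
$f = - \frac{37}{55}$ ($f = \frac{-52 + 89}{\left(5 + 7\right) - 67} = \frac{37}{12 - 67} = \frac{37}{-55} = 37 \left(- \frac{1}{55}\right) = - \frac{37}{55} \approx -0.67273$)
$P{\left(S,z \right)} = \frac{263}{221}$ ($P{\left(S,z \right)} = 2 - - \frac{179}{-221} = 2 - \left(-179\right) \left(- \frac{1}{221}\right) = 2 - \frac{179}{221} = \frac{263}{221}$)
$17625 - P{\left(f,s \right)} = 17625 - \frac{263}{221} = \frac{3894862}{221}$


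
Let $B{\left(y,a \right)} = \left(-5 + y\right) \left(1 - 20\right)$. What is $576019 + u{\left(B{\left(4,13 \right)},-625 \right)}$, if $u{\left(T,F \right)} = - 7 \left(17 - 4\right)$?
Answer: $575928$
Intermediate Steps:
$B{\left(y,a \right)} = 95 - 19 y$ ($B{\left(y,a \right)} = \left(-5 + y\right) \left(-19\right) = 95 - 19 y$)
$u{\left(T,F \right)} = -91$ ($u{\left(T,F \right)} = \left(-7\right) 13 = -91$)
$576019 + u{\left(B{\left(4,13 \right)},-625 \right)} = 576019 - 91 = 575928$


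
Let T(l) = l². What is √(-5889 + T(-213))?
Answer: 2*√9870 ≈ 198.70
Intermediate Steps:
√(-5889 + T(-213)) = √(-5889 + (-213)²) = √(-5889 + 45369) = √39480 = 2*√9870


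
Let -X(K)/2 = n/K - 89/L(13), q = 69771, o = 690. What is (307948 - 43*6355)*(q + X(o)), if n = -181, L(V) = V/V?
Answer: 278996826746/115 ≈ 2.4261e+9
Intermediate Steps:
L(V) = 1
X(K) = 178 + 362/K (X(K) = -2*(-181/K - 89/1) = -2*(-181/K - 89*1) = -2*(-181/K - 89) = -2*(-89 - 181/K) = 178 + 362/K)
(307948 - 43*6355)*(q + X(o)) = (307948 - 43*6355)*(69771 + (178 + 362/690)) = (307948 - 273265)*(69771 + (178 + 362*(1/690))) = 34683*(69771 + (178 + 181/345)) = 34683*(69771 + 61591/345) = 34683*(24132586/345) = 278996826746/115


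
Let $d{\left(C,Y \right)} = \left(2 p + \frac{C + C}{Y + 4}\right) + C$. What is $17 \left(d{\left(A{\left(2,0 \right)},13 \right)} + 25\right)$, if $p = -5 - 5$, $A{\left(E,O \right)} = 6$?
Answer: $199$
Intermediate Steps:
$p = -10$ ($p = -5 - 5 = -10$)
$d{\left(C,Y \right)} = -20 + C + \frac{2 C}{4 + Y}$ ($d{\left(C,Y \right)} = \left(2 \left(-10\right) + \frac{C + C}{Y + 4}\right) + C = \left(-20 + \frac{2 C}{4 + Y}\right) + C = -20 + C + \frac{2 C}{4 + Y}$)
$17 \left(d{\left(A{\left(2,0 \right)},13 \right)} + 25\right) = 17 \left(\frac{-80 - 260 + 6 \cdot 6 + 6 \cdot 13}{4 + 13} + 25\right) = 17 \left(\frac{-80 - 260 + 36 + 78}{17} + 25\right) = 17 \left(\frac{1}{17} \left(-226\right) + 25\right) = 17 \left(- \frac{226}{17} + 25\right) = 17 \cdot \frac{199}{17} = 199$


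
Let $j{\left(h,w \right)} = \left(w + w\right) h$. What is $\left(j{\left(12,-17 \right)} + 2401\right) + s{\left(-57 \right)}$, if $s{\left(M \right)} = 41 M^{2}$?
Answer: $135202$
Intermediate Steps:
$j{\left(h,w \right)} = 2 h w$ ($j{\left(h,w \right)} = 2 w h = 2 h w$)
$\left(j{\left(12,-17 \right)} + 2401\right) + s{\left(-57 \right)} = \left(2 \cdot 12 \left(-17\right) + 2401\right) + 41 \left(-57\right)^{2} = \left(-408 + 2401\right) + 41 \cdot 3249 = 1993 + 133209 = 135202$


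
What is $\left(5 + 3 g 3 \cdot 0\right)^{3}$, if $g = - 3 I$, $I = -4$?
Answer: $125$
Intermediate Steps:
$g = 12$ ($g = \left(-3\right) \left(-4\right) = 12$)
$\left(5 + 3 g 3 \cdot 0\right)^{3} = \left(5 + 3 \cdot 12 \cdot 3 \cdot 0\right)^{3} = \left(5 + 3 \cdot 36 \cdot 0\right)^{3} = \left(5 + 3 \cdot 0\right)^{3} = \left(5 + 0\right)^{3} = 5^{3} = 125$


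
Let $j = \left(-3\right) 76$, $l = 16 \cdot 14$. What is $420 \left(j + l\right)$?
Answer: $-1680$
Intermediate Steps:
$l = 224$
$j = -228$
$420 \left(j + l\right) = 420 \left(-228 + 224\right) = 420 \left(-4\right) = -1680$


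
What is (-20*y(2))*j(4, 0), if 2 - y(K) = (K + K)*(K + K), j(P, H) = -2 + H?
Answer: -560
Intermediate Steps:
y(K) = 2 - 4*K² (y(K) = 2 - (K + K)*(K + K) = 2 - 2*K*2*K = 2 - 4*K²)
(-20*y(2))*j(4, 0) = (-20*(2 - 4*2²))*(-2 + 0) = -20*(2 - 4*4)*(-2) = -20*(2 - 16)*(-2) = -20*(-14)*(-2) = 280*(-2) = -560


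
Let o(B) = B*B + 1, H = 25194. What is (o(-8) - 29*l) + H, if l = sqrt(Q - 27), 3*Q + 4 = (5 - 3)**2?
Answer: 25259 - 87*I*sqrt(3) ≈ 25259.0 - 150.69*I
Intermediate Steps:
Q = 0 (Q = -4/3 + (5 - 3)**2/3 = -4/3 + (1/3)*2**2 = -4/3 + (1/3)*4 = -4/3 + 4/3 = 0)
o(B) = 1 + B**2 (o(B) = B**2 + 1 = 1 + B**2)
l = 3*I*sqrt(3) (l = sqrt(0 - 27) = sqrt(-27) = 3*I*sqrt(3) ≈ 5.1962*I)
(o(-8) - 29*l) + H = ((1 + (-8)**2) - 87*I*sqrt(3)) + 25194 = ((1 + 64) - 87*I*sqrt(3)) + 25194 = (65 - 87*I*sqrt(3)) + 25194 = 25259 - 87*I*sqrt(3)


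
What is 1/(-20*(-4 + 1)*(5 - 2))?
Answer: 1/180 ≈ 0.0055556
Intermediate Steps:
1/(-20*(-4 + 1)*(5 - 2)) = 1/(-(-60)*3) = 1/(-20*(-9)) = 1/180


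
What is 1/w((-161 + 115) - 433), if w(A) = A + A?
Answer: -1/958 ≈ -0.0010438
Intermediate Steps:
w(A) = 2*A
1/w((-161 + 115) - 433) = 1/(2*((-161 + 115) - 433)) = 1/(2*(-46 - 433)) = 1/(2*(-479)) = 1/(-958) = -1/958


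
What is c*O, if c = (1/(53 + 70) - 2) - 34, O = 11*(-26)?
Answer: 1266122/123 ≈ 10294.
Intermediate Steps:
O = -286
c = -4427/123 (c = (1/123 - 2) - 34 = -245/123 - 34 = -4427/123 ≈ -35.992)
c*O = -4427/123*(-286) = 1266122/123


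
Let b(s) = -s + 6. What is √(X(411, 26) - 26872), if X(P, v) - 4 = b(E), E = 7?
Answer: I*√26869 ≈ 163.92*I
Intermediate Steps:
b(s) = 6 - s
X(P, v) = 3 (X(P, v) = 4 + (6 - 1*7) = 4 + (6 - 7) = 4 - 1 = 3)
√(X(411, 26) - 26872) = √(3 - 26872) = √(-26869) = I*√26869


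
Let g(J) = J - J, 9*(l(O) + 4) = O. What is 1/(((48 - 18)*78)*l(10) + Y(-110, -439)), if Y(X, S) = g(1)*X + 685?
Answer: -1/6075 ≈ -0.00016461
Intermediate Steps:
l(O) = -4 + O/9
g(J) = 0
Y(X, S) = 685 (Y(X, S) = 0*X + 685 = 0 + 685 = 685)
1/(((48 - 18)*78)*l(10) + Y(-110, -439)) = 1/(((48 - 18)*78)*(-4 + (⅑)*10) + 685) = 1/((30*78)*(-4 + 10/9) + 685) = 1/(2340*(-26/9) + 685) = 1/(-6760 + 685) = 1/(-6075) = -1/6075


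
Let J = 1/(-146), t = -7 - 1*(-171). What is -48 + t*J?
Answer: -3586/73 ≈ -49.123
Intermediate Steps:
t = 164 (t = -7 + 171 = 164)
J = -1/146 ≈ -0.0068493
-48 + t*J = -48 + 164*(-1/146) = -48 - 82/73 = -3586/73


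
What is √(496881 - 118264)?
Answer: √378617 ≈ 615.32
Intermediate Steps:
√(496881 - 118264) = √378617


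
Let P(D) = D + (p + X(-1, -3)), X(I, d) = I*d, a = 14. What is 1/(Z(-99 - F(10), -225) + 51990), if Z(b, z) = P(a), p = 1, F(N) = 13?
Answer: 1/52008 ≈ 1.9228e-5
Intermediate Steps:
P(D) = 4 + D (P(D) = D + (1 - 1*(-3)) = D + (1 + 3) = D + 4 = 4 + D)
Z(b, z) = 18 (Z(b, z) = 4 + 14 = 18)
1/(Z(-99 - F(10), -225) + 51990) = 1/(18 + 51990) = 1/52008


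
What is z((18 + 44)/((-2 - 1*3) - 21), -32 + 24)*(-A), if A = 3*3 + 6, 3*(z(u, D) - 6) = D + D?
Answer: -10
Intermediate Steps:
z(u, D) = 6 + 2*D/3 (z(u, D) = 6 + (D + D)/3 = 6 + (2*D)/3 = 6 + 2*D/3)
A = 15 (A = 9 + 6 = 15)
z((18 + 44)/((-2 - 1*3) - 21), -32 + 24)*(-A) = (6 + 2*(-32 + 24)/3)*(-1*15) = (6 + (⅔)*(-8))*(-15) = (6 - 16/3)*(-15) = (⅔)*(-15) = -10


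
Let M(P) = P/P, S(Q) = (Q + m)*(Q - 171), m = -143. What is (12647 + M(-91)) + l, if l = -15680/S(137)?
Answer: 641128/51 ≈ 12571.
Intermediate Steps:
S(Q) = (-171 + Q)*(-143 + Q) (S(Q) = (Q - 143)*(Q - 171) = (-143 + Q)*(-171 + Q) = (-171 + Q)*(-143 + Q))
l = -3920/51 (l = -15680/(24453 + 137**2 - 314*137) = -15680/(24453 + 18769 - 43018) = -15680/204 = -15680*1/204 = -3920/51 ≈ -76.863)
M(P) = 1
(12647 + M(-91)) + l = (12647 + 1) - 3920/51 = 12648 - 3920/51 = 641128/51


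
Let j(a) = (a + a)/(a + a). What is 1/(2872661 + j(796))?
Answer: 1/2872662 ≈ 3.4811e-7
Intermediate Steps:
j(a) = 1 (j(a) = (2*a)/((2*a)) = (2*a)*(1/(2*a)) = 1)
1/(2872661 + j(796)) = 1/(2872661 + 1) = 1/2872662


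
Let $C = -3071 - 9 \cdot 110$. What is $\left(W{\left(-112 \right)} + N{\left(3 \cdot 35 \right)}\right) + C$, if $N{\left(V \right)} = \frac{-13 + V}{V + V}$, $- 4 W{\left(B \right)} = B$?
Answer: $- \frac{423419}{105} \approx -4032.6$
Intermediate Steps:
$W{\left(B \right)} = - \frac{B}{4}$
$C = -4061$ ($C = -3071 - 990 = -4061$)
$N{\left(V \right)} = \frac{-13 + V}{2 V}$
$\left(W{\left(-112 \right)} + N{\left(3 \cdot 35 \right)}\right) + C = \left(\left(- \frac{1}{4}\right) \left(-112\right) + \frac{-13 + 3 \cdot 35}{2 \cdot 3 \cdot 35}\right) - 4061 = \left(28 + \frac{-13 + 105}{2 \cdot 105}\right) - 4061 = \left(28 + \frac{1}{2} \cdot \frac{1}{105} \cdot 92\right) - 4061 = \left(28 + \frac{46}{105}\right) - 4061 = \frac{2986}{105} - 4061 = - \frac{423419}{105}$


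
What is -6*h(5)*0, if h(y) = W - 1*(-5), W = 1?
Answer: 0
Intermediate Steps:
h(y) = 6 (h(y) = 1 - 1*(-5) = 1 + 5 = 6)
-6*h(5)*0 = -6*6*0 = -36*0 = 0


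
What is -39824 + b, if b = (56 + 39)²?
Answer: -30799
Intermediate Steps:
b = 9025 (b = 95² = 9025)
-39824 + b = -39824 + 9025 = -30799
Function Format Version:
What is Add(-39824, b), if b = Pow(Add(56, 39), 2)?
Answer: -30799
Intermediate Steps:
b = 9025 (b = Pow(95, 2) = 9025)
Add(-39824, b) = Add(-39824, 9025) = -30799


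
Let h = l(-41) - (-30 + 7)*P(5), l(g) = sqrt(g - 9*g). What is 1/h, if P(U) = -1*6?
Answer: -69/9358 - sqrt(82)/9358 ≈ -0.0083410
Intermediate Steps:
P(U) = -6
l(g) = 2*sqrt(2)*sqrt(-g) (l(g) = sqrt(-8*g) = 2*sqrt(2)*sqrt(-g))
h = -138 + 2*sqrt(82) (h = 2*sqrt(2)*sqrt(-1*(-41)) - (-30 + 7)*(-6) = 2*sqrt(2)*sqrt(41) - (-23)*(-6) = 2*sqrt(82) - 1*138 = 2*sqrt(82) - 138 = -138 + 2*sqrt(82) ≈ -119.89)
1/h = 1/(-138 + 2*sqrt(82))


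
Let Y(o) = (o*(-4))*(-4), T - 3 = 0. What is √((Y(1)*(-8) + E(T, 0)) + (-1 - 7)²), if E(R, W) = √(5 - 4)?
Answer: 3*I*√7 ≈ 7.9373*I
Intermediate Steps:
T = 3 (T = 3 + 0 = 3)
E(R, W) = 1 (E(R, W) = √1 = 1)
Y(o) = 16*o (Y(o) = -4*o*(-4) = 16*o)
√((Y(1)*(-8) + E(T, 0)) + (-1 - 7)²) = √(((16*1)*(-8) + 1) + (-1 - 7)²) = √((16*(-8) + 1) + (-8)²) = √((-128 + 1) + 64) = √(-127 + 64) = √(-63) = 3*I*√7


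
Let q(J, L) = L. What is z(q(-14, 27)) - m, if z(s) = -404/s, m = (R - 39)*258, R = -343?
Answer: 2660608/27 ≈ 98541.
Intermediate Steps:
m = -98556 (m = (-343 - 39)*258 = -382*258 = -98556)
z(q(-14, 27)) - m = -404/27 - 1*(-98556) = -404*1/27 + 98556 = -404/27 + 98556 = 2660608/27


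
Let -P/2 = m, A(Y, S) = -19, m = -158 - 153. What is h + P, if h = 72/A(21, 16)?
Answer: 11746/19 ≈ 618.21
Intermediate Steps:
m = -311
P = 622 (P = -2*(-311) = 622)
h = -72/19 (h = 72/(-19) = 72*(-1/19) = -72/19 ≈ -3.7895)
h + P = -72/19 + 622 = 11746/19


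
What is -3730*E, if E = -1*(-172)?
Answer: -641560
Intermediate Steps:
E = 172
-3730*E = -3730*172 = -641560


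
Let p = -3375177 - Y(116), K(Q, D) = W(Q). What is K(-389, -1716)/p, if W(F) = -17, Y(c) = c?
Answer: 17/3375293 ≈ 5.0366e-6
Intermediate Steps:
K(Q, D) = -17
p = -3375293 (p = -3375177 - 1*116 = -3375177 - 116 = -3375293)
K(-389, -1716)/p = -17/(-3375293) = -17*(-1/3375293) = 17/3375293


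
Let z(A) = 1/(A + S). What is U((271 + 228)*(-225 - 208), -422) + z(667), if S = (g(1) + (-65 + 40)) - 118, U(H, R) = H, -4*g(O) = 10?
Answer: -225357879/1043 ≈ -2.1607e+5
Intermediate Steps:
g(O) = -5/2 (g(O) = -¼*10 = -5/2)
S = -291/2 (S = (-5/2 + (-65 + 40)) - 118 = (-5/2 - 25) - 118 = -55/2 - 118 = -291/2 ≈ -145.50)
z(A) = 1/(-291/2 + A) (z(A) = 1/(A - 291/2) = 1/(-291/2 + A))
U((271 + 228)*(-225 - 208), -422) + z(667) = (271 + 228)*(-225 - 208) + 2/(-291 + 2*667) = 499*(-433) + 2/(-291 + 1334) = -216067 + 2/1043 = -225357879/1043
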